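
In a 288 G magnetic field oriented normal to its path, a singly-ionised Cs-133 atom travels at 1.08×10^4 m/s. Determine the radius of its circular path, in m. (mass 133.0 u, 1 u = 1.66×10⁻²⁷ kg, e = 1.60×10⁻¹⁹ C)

The magnetic force provides the centripetal force: qvB = mv²/r, so r = mv/(qB).
r = (2.21×10^-25 kg)(1.08×10^4 m/s) / [(1×1.60×10^-19 C)(0.0288 T)] = 0.517 m.

r ≈ 0.517 m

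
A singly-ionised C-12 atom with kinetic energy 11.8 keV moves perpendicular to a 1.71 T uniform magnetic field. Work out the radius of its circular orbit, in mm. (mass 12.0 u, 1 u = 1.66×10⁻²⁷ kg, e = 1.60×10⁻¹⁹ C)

Convert the energy: K = 11.8 keV = 1.89×10^-15 J.
v = √(2K/m) = √(2·1.89×10^-15/1.99×10^-26) = 4.35×10^5 m/s.
r = mv/(qB) = (1.99×10^-26)(4.35×10^5) / [(1×1.60×10^-19)(1.71)] = 0.0317 m.

r ≈ 31.7 mm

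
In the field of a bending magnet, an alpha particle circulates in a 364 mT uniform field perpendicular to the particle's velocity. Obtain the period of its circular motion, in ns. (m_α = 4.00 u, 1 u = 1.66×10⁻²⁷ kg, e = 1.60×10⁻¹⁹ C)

T ≈ 358 ns

The cyclotron period is independent of speed: T = 2πm/(qB).
T = 2π(6.64×10^-27) / [(2×1.60×10^-19)(0.364)] = 3.58×10^-7 s.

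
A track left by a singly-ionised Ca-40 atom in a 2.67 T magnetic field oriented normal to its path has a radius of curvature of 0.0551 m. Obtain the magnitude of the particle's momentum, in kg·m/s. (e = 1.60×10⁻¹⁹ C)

p ≈ 2.35×10^-20 kg·m/s

Since qvB = mv²/r, the momentum p = mv = qBr.
p = (1×1.60×10^-19)(2.67)(0.0551) = 2.35×10^-20 kg·m/s.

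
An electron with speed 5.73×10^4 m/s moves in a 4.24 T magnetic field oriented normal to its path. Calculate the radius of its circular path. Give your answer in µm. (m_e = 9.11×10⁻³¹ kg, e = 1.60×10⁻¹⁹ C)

r ≈ 0.0769 µm

The magnetic force provides the centripetal force: qvB = mv²/r, so r = mv/(qB).
r = (9.11×10^-31 kg)(5.73×10^4 m/s) / [(1×1.60×10^-19 C)(4.24 T)] = 7.69×10^-8 m.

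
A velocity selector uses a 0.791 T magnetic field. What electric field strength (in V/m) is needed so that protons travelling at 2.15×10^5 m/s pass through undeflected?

qE = qvB ⇒ E = vB = (2.15×10^5)(0.791) = 1.70×10^5 V/m.

E ≈ 1.70×10^5 V/m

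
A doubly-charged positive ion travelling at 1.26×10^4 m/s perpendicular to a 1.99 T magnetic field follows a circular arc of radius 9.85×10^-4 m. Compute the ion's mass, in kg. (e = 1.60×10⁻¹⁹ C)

qvB = mv²/r ⇒ m = qBr/v.
m = (2×1.60×10^-19)(1.99)(9.85×10^-4) / (1.26×10^4) = 4.98×10^-26 kg.

m ≈ 4.98×10^-26 kg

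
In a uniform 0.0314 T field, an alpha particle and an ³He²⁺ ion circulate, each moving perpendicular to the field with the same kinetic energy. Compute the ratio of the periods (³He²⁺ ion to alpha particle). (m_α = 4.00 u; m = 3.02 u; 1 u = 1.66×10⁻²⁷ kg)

ratio ≈ 0.755

T = 2πm/(qB) is independent of speed, so T₂/T₁ = (m₂/q₂)/(m₁/q₁).
T_{³He²⁺ ion}/T_{alpha particle} = (5.01×10^-27/2e) / (6.64×10^-27/2e) = 0.755.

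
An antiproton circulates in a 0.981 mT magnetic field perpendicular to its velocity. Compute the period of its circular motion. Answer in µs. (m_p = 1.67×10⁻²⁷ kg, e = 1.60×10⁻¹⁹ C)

The cyclotron period is independent of speed: T = 2πm/(qB).
T = 2π(1.67×10^-27) / [(1×1.60×10^-19)(9.81×10^-4)] = 6.69×10^-5 s.

T ≈ 66.9 µs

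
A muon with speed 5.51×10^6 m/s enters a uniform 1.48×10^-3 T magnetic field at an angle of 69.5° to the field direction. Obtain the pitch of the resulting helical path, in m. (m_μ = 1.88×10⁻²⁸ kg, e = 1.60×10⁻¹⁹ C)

The velocity component along B is v∥ = v cos69.5° = 1.93×10^6 m/s.
The cyclotron period T = 2πm/(qB) = 4.99×10^-6 s is set by m, q, B alone.
Pitch = v∥·T = (1.93×10^6)(4.99×10^-6) = 9.63 m.

pitch ≈ 9.63 m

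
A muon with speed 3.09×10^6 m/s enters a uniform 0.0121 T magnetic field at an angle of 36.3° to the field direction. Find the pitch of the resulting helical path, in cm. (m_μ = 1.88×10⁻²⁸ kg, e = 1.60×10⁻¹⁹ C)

pitch ≈ 152 cm

The velocity component along B is v∥ = v cos36.3° = 2.49×10^6 m/s.
The cyclotron period T = 2πm/(qB) = 6.10×10^-7 s is set by m, q, B alone.
Pitch = v∥·T = (2.49×10^6)(6.10×10^-7) = 1.52 m.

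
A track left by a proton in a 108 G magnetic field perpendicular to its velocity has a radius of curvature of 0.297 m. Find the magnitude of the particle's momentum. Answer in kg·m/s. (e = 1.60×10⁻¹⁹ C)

Since qvB = mv²/r, the momentum p = mv = qBr.
p = (1×1.60×10^-19)(0.0108)(0.297) = 5.13×10^-22 kg·m/s.

p ≈ 5.13×10^-22 kg·m/s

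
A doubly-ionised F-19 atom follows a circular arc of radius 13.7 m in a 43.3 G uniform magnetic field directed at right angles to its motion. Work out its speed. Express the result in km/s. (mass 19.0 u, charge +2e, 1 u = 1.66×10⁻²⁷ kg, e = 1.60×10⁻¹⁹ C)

v ≈ 602 km/s

From qvB = mv²/r, v = qBr/m.
v = (2×1.60×10^-19)(4.33×10^-3)(13.7) / (3.15×10^-26) = 6.02×10^5 m/s.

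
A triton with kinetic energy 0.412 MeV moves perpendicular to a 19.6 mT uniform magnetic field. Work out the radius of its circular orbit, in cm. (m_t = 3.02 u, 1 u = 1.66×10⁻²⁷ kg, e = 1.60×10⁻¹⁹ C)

Convert the energy: K = 0.412 MeV = 6.59×10^-14 J.
v = √(2K/m) = √(2·6.59×10^-14/5.01×10^-27) = 5.13×10^6 m/s.
r = mv/(qB) = (5.01×10^-27)(5.13×10^6) / [(1×1.60×10^-19)(0.0196)] = 8.20 m.

r ≈ 820 cm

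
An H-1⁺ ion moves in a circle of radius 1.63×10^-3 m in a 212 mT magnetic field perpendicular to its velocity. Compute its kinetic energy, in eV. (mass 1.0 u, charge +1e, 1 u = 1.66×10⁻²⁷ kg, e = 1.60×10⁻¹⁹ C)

v = qBr/m = (1×1.60×10^-19)(0.212)(1.63×10^-3) / (1.66×10^-27) = 3.33×10^4 m/s.
K = ½mv² = 0.5·(1.66×10^-27)·(3.33×10^4)² = 9.21×10^-19 J = 5.75 eV.

K ≈ 5.75 eV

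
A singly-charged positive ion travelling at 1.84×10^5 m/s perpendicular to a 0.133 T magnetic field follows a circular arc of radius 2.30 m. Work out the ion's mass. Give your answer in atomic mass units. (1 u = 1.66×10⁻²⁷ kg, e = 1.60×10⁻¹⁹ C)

qvB = mv²/r ⇒ m = qBr/v.
m = (1×1.60×10^-19)(0.133)(2.30) / (1.84×10^5) = 2.66×10^-25 kg = 160 u.

m ≈ 160 u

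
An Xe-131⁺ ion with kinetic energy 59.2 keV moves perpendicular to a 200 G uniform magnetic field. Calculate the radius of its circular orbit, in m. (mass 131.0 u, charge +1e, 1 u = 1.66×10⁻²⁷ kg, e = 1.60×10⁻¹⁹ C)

Convert the energy: K = 59.2 keV = 9.47×10^-15 J.
v = √(2K/m) = √(2·9.47×10^-15/2.17×10^-25) = 2.95×10^5 m/s.
r = mv/(qB) = (2.17×10^-25)(2.95×10^5) / [(1×1.60×10^-19)(0.0200)] = 20.1 m.

r ≈ 20.1 m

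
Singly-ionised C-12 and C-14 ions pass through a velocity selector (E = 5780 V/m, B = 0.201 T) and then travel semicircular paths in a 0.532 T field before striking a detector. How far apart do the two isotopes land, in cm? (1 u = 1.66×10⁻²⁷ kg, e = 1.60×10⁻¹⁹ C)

Both emerge at v = E/B₁ = 2.88×10^4 m/s.
r = mv/(qB₂), so r₁ = 6.73×10^-3 m and r₂ = 7.85×10^-3 m, giving Δr = 1.12×10^-3 m.
After a semicircle each ion lands a diameter 2r from the entry slit, so the separation is 2Δr = 2.24×10^-3 m.

Δd ≈ 0.224 cm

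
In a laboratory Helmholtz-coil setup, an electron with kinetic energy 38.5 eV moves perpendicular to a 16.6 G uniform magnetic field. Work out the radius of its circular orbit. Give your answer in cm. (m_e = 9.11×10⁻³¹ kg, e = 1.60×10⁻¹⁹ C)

Convert the energy: K = 38.5 eV = 6.16×10^-18 J.
v = √(2K/m) = √(2·6.16×10^-18/9.11×10^-31) = 3.68×10^6 m/s.
r = mv/(qB) = (9.11×10^-31)(3.68×10^6) / [(1×1.60×10^-19)(1.66×10^-3)] = 0.0126 m.

r ≈ 1.26 cm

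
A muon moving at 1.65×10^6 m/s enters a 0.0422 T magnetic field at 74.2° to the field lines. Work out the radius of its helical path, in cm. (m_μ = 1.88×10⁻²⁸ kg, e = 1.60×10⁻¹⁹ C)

Only the perpendicular component v⊥ = v sin74.2° = 1.59×10^6 m/s is bent by the field.
r = m v⊥ /(qB) = (1.88×10^-28)(1.59×10^6) / [(1×1.60×10^-19)(0.0422)] = 0.0442 m.

r ≈ 4.42 cm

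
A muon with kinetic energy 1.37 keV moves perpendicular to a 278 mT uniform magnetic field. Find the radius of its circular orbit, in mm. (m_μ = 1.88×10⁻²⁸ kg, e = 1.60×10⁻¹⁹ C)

r ≈ 6.45 mm

Convert the energy: K = 1.37 keV = 2.19×10^-16 J.
v = √(2K/m) = √(2·2.19×10^-16/1.88×10^-28) = 1.53×10^6 m/s.
r = mv/(qB) = (1.88×10^-28)(1.53×10^6) / [(1×1.60×10^-19)(0.278)] = 6.45×10^-3 m.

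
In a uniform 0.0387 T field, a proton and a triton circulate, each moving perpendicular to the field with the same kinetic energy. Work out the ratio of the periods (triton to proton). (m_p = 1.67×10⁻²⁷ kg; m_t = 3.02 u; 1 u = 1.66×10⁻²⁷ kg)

T = 2πm/(qB) is independent of speed, so T₂/T₁ = (m₂/q₂)/(m₁/q₁).
T_{triton}/T_{proton} = (5.01×10^-27/1e) / (1.67×10^-27/1e) = 3.00.

ratio ≈ 3.00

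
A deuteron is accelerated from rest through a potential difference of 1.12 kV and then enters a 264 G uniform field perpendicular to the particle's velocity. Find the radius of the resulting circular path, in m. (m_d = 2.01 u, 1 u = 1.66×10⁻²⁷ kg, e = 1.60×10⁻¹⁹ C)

The kinetic energy gained is K = qV = (1×1.60×10^-19)(1120) = 1.79×10^-16 J.
v = √(2K/m) = 3.28×10^5 m/s.
r = mv/(qB) = (3.34×10^-27)(3.28×10^5) / [(1×1.60×10^-19)(0.0264)] = 0.259 m.

r ≈ 0.259 m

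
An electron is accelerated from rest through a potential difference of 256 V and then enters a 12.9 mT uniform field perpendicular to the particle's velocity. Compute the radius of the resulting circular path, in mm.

The kinetic energy gained is K = qV = (1×1.60×10^-19)(256) = 4.10×10^-17 J.
v = √(2K/m) = 9.48×10^6 m/s.
r = mv/(qB) = (9.11×10^-31)(9.48×10^6) / [(1×1.60×10^-19)(0.0129)] = 4.19×10^-3 m.

r ≈ 4.19 mm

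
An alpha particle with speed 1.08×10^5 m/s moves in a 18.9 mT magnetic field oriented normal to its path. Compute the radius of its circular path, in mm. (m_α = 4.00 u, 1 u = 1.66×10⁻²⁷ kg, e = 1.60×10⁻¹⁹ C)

The magnetic force provides the centripetal force: qvB = mv²/r, so r = mv/(qB).
r = (6.64×10^-27 kg)(1.08×10^5 m/s) / [(2×1.60×10^-19 C)(0.0189 T)] = 0.119 m.

r ≈ 119 mm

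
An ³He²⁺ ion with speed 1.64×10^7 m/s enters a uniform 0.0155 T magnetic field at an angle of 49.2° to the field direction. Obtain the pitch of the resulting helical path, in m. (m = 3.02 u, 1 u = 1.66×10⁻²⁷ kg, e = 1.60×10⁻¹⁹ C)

The velocity component along B is v∥ = v cos49.2° = 1.07×10^7 m/s.
The cyclotron period T = 2πm/(qB) = 6.35×10^-6 s is set by m, q, B alone.
Pitch = v∥·T = (1.07×10^7)(6.35×10^-6) = 68.1 m.

pitch ≈ 68.1 m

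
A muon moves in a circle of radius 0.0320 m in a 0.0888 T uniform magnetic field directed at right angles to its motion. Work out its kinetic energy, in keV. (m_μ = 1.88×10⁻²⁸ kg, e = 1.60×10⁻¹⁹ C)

K ≈ 3.44 keV

v = qBr/m = (1×1.60×10^-19)(0.0888)(0.0320) / (1.88×10^-28) = 2.42×10^6 m/s.
K = ½mv² = 0.5·(1.88×10^-28)·(2.42×10^6)² = 5.50×10^-16 J = 3.44 keV.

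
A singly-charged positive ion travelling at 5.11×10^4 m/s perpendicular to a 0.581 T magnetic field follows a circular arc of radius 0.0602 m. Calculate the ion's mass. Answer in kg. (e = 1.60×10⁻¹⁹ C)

qvB = mv²/r ⇒ m = qBr/v.
m = (1×1.60×10^-19)(0.581)(0.0602) / (5.11×10^4) = 1.10×10^-25 kg.

m ≈ 1.10×10^-25 kg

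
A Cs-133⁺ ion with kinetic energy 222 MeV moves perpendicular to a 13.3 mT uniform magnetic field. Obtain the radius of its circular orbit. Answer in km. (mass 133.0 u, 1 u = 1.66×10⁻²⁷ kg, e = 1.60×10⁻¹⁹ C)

Convert the energy: K = 222 MeV = 3.55×10^-11 J.
v = √(2K/m) = √(2·3.55×10^-11/2.21×10^-25) = 1.79×10^7 m/s.
r = mv/(qB) = (2.21×10^-25)(1.79×10^7) / [(1×1.60×10^-19)(0.0133)] = 1860 m.

r ≈ 1.86 km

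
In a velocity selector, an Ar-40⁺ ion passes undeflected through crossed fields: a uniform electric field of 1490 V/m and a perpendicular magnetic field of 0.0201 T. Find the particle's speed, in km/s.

For zero net force, qE = qvB, so v = E/B.
v = (1490) / (0.0201) = 7.41×10^4 m/s.

v ≈ 74.1 km/s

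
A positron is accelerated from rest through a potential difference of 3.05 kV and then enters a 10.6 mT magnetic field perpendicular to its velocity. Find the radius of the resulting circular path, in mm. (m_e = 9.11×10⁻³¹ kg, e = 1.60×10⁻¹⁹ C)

The kinetic energy gained is K = qV = (1×1.60×10^-19)(3050) = 4.88×10^-16 J.
v = √(2K/m) = 3.27×10^7 m/s.
r = mv/(qB) = (9.11×10^-31)(3.27×10^7) / [(1×1.60×10^-19)(0.0106)] = 0.0176 m.

r ≈ 17.6 mm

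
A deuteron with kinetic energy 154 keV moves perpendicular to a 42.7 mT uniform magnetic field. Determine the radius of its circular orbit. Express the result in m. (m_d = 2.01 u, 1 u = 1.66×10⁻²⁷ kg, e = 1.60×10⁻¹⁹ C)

Convert the energy: K = 154 keV = 2.46×10^-14 J.
v = √(2K/m) = √(2·2.46×10^-14/3.34×10^-27) = 3.84×10^6 m/s.
r = mv/(qB) = (3.34×10^-27)(3.84×10^6) / [(1×1.60×10^-19)(0.0427)] = 1.88 m.

r ≈ 1.88 m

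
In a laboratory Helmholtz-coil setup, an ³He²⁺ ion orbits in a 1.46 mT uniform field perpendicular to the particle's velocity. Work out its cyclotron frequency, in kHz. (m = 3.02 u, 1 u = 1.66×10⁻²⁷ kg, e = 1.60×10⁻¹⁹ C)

f ≈ 14.8 kHz

f = qB/(2πm) = (2×1.60×10^-19)(1.46×10^-3) / [2π(5.01×10^-27)] = 1.48×10^4 Hz.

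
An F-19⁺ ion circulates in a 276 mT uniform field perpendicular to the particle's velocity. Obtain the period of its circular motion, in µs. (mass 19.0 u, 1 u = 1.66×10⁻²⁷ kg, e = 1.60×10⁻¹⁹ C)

T ≈ 4.49 µs

The cyclotron period is independent of speed: T = 2πm/(qB).
T = 2π(3.15×10^-26) / [(1×1.60×10^-19)(0.276)] = 4.49×10^-6 s.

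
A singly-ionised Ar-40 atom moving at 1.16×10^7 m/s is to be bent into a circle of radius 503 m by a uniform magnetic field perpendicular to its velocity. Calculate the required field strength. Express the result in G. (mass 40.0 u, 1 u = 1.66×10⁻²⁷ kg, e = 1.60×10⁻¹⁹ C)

B ≈ 95.7 G

qvB = mv²/r gives B = mv/(qr).
B = (6.64×10^-26)(1.16×10^7) / [(1×1.60×10^-19)(503)] = 9.57×10^-3 T.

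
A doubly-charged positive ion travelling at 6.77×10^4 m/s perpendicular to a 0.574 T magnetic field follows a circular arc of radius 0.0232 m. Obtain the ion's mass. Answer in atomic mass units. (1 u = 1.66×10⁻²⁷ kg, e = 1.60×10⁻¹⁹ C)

qvB = mv²/r ⇒ m = qBr/v.
m = (2×1.60×10^-19)(0.574)(0.0232) / (6.77×10^4) = 6.29×10^-26 kg = 37.9 u.

m ≈ 37.9 u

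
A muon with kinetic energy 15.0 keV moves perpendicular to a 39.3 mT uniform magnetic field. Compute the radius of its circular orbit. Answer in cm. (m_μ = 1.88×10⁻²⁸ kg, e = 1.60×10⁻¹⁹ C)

Convert the energy: K = 15.0 keV = 2.40×10^-15 J.
v = √(2K/m) = √(2·2.40×10^-15/1.88×10^-28) = 5.05×10^6 m/s.
r = mv/(qB) = (1.88×10^-28)(5.05×10^6) / [(1×1.60×10^-19)(0.0393)] = 0.151 m.

r ≈ 15.1 cm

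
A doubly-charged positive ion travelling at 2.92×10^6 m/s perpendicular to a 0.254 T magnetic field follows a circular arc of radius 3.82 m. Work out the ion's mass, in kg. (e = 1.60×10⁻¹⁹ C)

m ≈ 1.06×10^-25 kg

qvB = mv²/r ⇒ m = qBr/v.
m = (2×1.60×10^-19)(0.254)(3.82) / (2.92×10^6) = 1.06×10^-25 kg.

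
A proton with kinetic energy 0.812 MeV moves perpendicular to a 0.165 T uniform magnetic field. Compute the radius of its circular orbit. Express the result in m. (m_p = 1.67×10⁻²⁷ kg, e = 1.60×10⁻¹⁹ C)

Convert the energy: K = 0.812 MeV = 1.30×10^-13 J.
v = √(2K/m) = √(2·1.30×10^-13/1.67×10^-27) = 1.25×10^7 m/s.
r = mv/(qB) = (1.67×10^-27)(1.25×10^7) / [(1×1.60×10^-19)(0.165)] = 0.789 m.

r ≈ 0.789 m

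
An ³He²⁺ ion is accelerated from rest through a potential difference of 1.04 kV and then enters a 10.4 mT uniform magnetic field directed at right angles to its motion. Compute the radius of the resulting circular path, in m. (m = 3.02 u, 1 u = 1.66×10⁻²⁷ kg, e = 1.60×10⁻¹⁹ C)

The kinetic energy gained is K = qV = (2×1.60×10^-19)(1040) = 3.33×10^-16 J.
v = √(2K/m) = 3.64×10^5 m/s.
r = mv/(qB) = (5.01×10^-27)(3.64×10^5) / [(2×1.60×10^-19)(0.0104)] = 0.549 m.

r ≈ 0.549 m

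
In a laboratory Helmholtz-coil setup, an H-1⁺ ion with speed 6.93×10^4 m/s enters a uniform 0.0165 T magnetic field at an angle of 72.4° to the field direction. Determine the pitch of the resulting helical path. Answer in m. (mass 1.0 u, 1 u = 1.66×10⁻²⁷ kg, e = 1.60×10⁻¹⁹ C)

The velocity component along B is v∥ = v cos72.4° = 2.10×10^4 m/s.
The cyclotron period T = 2πm/(qB) = 3.95×10^-6 s is set by m, q, B alone.
Pitch = v∥·T = (2.10×10^4)(3.95×10^-6) = 0.0828 m.

pitch ≈ 0.0828 m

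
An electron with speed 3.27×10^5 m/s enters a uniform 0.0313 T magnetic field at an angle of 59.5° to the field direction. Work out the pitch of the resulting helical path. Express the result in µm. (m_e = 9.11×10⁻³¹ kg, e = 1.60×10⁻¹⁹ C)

pitch ≈ 190 µm

The velocity component along B is v∥ = v cos59.5° = 1.66×10^5 m/s.
The cyclotron period T = 2πm/(qB) = 1.14×10^-9 s is set by m, q, B alone.
Pitch = v∥·T = (1.66×10^5)(1.14×10^-9) = 1.90×10^-4 m.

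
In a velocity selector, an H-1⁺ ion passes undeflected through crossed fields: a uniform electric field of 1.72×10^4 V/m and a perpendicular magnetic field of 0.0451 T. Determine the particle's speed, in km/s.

For zero net force, qE = qvB, so v = E/B.
v = (1.72×10^4) / (0.0451) = 3.81×10^5 m/s.

v ≈ 381 km/s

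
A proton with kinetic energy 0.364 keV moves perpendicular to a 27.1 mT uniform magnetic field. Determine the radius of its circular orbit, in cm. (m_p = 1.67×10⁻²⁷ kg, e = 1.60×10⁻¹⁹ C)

r ≈ 10.2 cm

Convert the energy: K = 0.364 keV = 5.82×10^-17 J.
v = √(2K/m) = √(2·5.82×10^-17/1.67×10^-27) = 2.64×10^5 m/s.
r = mv/(qB) = (1.67×10^-27)(2.64×10^5) / [(1×1.60×10^-19)(0.0271)] = 0.102 m.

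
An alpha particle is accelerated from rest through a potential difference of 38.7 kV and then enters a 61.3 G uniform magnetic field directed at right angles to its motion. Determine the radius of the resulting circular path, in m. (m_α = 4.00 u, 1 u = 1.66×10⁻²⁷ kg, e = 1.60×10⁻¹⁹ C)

The kinetic energy gained is K = qV = (2×1.60×10^-19)(3.87×10^4) = 1.24×10^-14 J.
v = √(2K/m) = 1.93×10^6 m/s.
r = mv/(qB) = (6.64×10^-27)(1.93×10^6) / [(2×1.60×10^-19)(6.13×10^-3)] = 6.54 m.

r ≈ 6.54 m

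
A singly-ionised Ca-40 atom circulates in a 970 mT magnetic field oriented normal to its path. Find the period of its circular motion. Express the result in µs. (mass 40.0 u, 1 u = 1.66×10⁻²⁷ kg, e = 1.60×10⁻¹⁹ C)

The cyclotron period is independent of speed: T = 2πm/(qB).
T = 2π(6.64×10^-26) / [(1×1.60×10^-19)(0.970)] = 2.69×10^-6 s.

T ≈ 2.69 µs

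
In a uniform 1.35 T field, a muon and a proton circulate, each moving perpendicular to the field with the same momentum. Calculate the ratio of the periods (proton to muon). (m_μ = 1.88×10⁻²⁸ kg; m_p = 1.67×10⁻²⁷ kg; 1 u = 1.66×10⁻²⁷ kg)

T = 2πm/(qB) is independent of speed, so T₂/T₁ = (m₂/q₂)/(m₁/q₁).
T_{proton}/T_{muon} = (1.67×10^-27/1e) / (1.88×10^-28/1e) = 8.88.

ratio ≈ 8.88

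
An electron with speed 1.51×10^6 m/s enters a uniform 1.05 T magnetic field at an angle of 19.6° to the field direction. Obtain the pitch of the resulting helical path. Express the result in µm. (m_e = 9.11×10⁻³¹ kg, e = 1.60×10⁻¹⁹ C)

The velocity component along B is v∥ = v cos19.6° = 1.42×10^6 m/s.
The cyclotron period T = 2πm/(qB) = 3.41×10^-11 s is set by m, q, B alone.
Pitch = v∥·T = (1.42×10^6)(3.41×10^-11) = 4.85×10^-5 m.

pitch ≈ 48.5 µm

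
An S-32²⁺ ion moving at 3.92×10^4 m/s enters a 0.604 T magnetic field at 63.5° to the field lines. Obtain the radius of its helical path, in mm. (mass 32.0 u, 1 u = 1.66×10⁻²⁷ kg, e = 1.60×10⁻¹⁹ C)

r ≈ 9.64 mm

Only the perpendicular component v⊥ = v sin63.5° = 3.51×10^4 m/s is bent by the field.
r = m v⊥ /(qB) = (5.31×10^-26)(3.51×10^4) / [(2×1.60×10^-19)(0.604)] = 9.64×10^-3 m.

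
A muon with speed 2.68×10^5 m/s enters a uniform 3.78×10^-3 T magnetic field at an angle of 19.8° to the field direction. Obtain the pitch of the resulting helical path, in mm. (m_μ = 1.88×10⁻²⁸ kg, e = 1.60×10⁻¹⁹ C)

The velocity component along B is v∥ = v cos19.8° = 2.52×10^5 m/s.
The cyclotron period T = 2πm/(qB) = 1.95×10^-6 s is set by m, q, B alone.
Pitch = v∥·T = (2.52×10^5)(1.95×10^-6) = 0.492 m.

pitch ≈ 492 mm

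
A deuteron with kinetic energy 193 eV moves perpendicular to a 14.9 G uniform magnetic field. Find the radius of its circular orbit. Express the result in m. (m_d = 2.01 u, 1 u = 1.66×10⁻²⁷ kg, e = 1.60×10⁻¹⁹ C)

r ≈ 1.90 m

Convert the energy: K = 193 eV = 3.09×10^-17 J.
v = √(2K/m) = √(2·3.09×10^-17/3.34×10^-27) = 1.36×10^5 m/s.
r = mv/(qB) = (3.34×10^-27)(1.36×10^5) / [(1×1.60×10^-19)(1.49×10^-3)] = 1.90 m.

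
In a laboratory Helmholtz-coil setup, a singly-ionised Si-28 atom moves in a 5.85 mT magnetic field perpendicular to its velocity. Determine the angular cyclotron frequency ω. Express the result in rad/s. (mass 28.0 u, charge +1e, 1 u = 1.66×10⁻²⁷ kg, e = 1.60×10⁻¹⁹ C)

ω ≈ 2.01×10^4 rad/s

ω = qB/m = (1×1.60×10^-19)(5.85×10^-3) / (4.65×10^-26) = 2.01×10^4 rad/s.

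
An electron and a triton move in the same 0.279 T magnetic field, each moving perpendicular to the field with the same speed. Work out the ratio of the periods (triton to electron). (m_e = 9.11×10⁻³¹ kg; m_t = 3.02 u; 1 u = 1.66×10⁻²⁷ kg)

T = 2πm/(qB) is independent of speed, so T₂/T₁ = (m₂/q₂)/(m₁/q₁).
T_{triton}/T_{electron} = (5.01×10^-27/1e) / (9.11×10^-31/1e) = 5500.

ratio ≈ 5500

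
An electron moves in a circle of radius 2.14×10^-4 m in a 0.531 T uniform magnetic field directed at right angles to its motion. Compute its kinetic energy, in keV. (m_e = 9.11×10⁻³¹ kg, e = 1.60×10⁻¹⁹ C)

v = qBr/m = (1×1.60×10^-19)(0.531)(2.14×10^-4) / (9.11×10^-31) = 2.00×10^7 m/s.
K = ½mv² = 0.5·(9.11×10^-31)·(2.00×10^7)² = 1.81×10^-16 J = 1.13 keV.

K ≈ 1.13 keV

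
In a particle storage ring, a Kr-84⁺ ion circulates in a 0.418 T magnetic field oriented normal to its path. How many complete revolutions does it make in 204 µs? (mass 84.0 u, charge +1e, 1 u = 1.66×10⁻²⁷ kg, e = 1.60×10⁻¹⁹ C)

N = 15

T = 2πm/(qB) = 2π(1.3944×10^-25) / [(1×1.60×10^-19)(0.418)] = 1.3100×10^-5 s.
N = t/T = 2.04×10^-4 / 1.3100×10^-5 ≈ 15.57, so 15 complete revolutions.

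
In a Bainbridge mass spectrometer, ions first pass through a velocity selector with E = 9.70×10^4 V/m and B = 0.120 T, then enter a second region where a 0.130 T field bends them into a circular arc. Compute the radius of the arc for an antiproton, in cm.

r ≈ 6.49 cm

The selector passes v = E/B = 9.70×10^4/0.120 = 8.08×10^5 m/s.
In the deflection region, r = mv/(qB₂) = (1.67×10^-27)(8.08×10^5) / [(1×1.60×10^-19)(0.130)] = 0.0649 m.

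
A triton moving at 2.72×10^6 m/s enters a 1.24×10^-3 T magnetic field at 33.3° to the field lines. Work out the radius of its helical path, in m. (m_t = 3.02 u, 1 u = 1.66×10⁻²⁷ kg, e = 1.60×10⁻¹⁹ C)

r ≈ 37.7 m

Only the perpendicular component v⊥ = v sin33.3° = 1.49×10^6 m/s is bent by the field.
r = m v⊥ /(qB) = (5.01×10^-27)(1.49×10^6) / [(1×1.60×10^-19)(1.24×10^-3)] = 37.7 m.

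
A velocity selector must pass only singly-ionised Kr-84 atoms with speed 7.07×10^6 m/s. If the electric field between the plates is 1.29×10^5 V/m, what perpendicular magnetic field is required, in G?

qE = qvB ⇒ B = E/v = (1.29×10^5) / (7.07×10^6) = 0.0182 T.

B ≈ 182 G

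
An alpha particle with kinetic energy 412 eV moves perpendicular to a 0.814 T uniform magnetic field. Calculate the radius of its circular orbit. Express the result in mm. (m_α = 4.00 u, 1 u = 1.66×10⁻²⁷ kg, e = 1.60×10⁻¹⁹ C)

Convert the energy: K = 412 eV = 6.59×10^-17 J.
v = √(2K/m) = √(2·6.59×10^-17/6.64×10^-27) = 1.41×10^5 m/s.
r = mv/(qB) = (6.64×10^-27)(1.41×10^5) / [(2×1.60×10^-19)(0.814)] = 3.59×10^-3 m.

r ≈ 3.59 mm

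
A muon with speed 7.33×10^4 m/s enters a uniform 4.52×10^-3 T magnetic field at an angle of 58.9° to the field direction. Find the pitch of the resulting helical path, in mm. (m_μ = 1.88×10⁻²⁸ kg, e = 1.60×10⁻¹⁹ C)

pitch ≈ 61.8 mm

The velocity component along B is v∥ = v cos58.9° = 3.79×10^4 m/s.
The cyclotron period T = 2πm/(qB) = 1.63×10^-6 s is set by m, q, B alone.
Pitch = v∥·T = (3.79×10^4)(1.63×10^-6) = 0.0618 m.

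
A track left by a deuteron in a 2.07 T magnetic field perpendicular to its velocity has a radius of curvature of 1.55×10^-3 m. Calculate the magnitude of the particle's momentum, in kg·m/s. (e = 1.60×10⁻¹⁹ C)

p ≈ 5.13×10^-22 kg·m/s

Since qvB = mv²/r, the momentum p = mv = qBr.
p = (1×1.60×10^-19)(2.07)(1.55×10^-3) = 5.13×10^-22 kg·m/s.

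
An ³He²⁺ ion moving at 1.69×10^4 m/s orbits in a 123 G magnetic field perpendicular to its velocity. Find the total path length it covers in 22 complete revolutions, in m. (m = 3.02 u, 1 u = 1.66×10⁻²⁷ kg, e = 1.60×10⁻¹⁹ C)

L ≈ 2.98 m

r = mv/(qB) = 0.0215 m, so one revolution covers 2πr = 0.135 m.
In 22 revolutions: L = 22·2πr = 2.98 m.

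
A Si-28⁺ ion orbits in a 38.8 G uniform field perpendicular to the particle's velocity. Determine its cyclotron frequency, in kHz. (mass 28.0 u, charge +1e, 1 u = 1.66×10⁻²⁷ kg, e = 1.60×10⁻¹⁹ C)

f = qB/(2πm) = (1×1.60×10^-19)(3.88×10^-3) / [2π(4.65×10^-26)] = 2130 Hz.

f ≈ 2.13 kHz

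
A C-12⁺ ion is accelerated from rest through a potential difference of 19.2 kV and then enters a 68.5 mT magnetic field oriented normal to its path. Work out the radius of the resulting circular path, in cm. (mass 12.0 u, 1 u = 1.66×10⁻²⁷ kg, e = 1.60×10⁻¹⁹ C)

r ≈ 101 cm

The kinetic energy gained is K = qV = (1×1.60×10^-19)(1.92×10^4) = 3.07×10^-15 J.
v = √(2K/m) = 5.55×10^5 m/s.
r = mv/(qB) = (1.99×10^-26)(5.55×10^5) / [(1×1.60×10^-19)(0.0685)] = 1.01 m.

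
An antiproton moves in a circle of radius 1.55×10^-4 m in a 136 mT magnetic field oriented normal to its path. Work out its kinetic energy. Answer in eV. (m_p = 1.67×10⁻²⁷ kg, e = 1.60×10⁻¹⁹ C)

K ≈ 0.0213 eV

v = qBr/m = (1×1.60×10^-19)(0.136)(1.55×10^-4) / (1.67×10^-27) = 2020 m/s.
K = ½mv² = 0.5·(1.67×10^-27)·(2020)² = 3.41×10^-21 J = 0.0213 eV.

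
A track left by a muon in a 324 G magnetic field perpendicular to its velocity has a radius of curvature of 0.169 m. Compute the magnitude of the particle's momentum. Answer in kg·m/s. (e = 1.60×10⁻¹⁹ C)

Since qvB = mv²/r, the momentum p = mv = qBr.
p = (1×1.60×10^-19)(0.0324)(0.169) = 8.76×10^-22 kg·m/s.

p ≈ 8.76×10^-22 kg·m/s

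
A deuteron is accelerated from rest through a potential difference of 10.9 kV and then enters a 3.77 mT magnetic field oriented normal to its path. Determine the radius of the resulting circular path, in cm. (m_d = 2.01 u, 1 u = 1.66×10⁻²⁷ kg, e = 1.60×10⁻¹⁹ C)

r ≈ 566 cm

The kinetic energy gained is K = qV = (1×1.60×10^-19)(1.09×10^4) = 1.74×10^-15 J.
v = √(2K/m) = 1.02×10^6 m/s.
r = mv/(qB) = (3.34×10^-27)(1.02×10^6) / [(1×1.60×10^-19)(3.77×10^-3)] = 5.66 m.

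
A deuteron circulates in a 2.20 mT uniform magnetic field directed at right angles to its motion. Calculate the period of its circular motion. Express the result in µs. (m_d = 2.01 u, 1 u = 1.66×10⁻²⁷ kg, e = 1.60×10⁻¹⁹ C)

The cyclotron period is independent of speed: T = 2πm/(qB).
T = 2π(3.34×10^-27) / [(1×1.60×10^-19)(2.20×10^-3)] = 5.96×10^-5 s.

T ≈ 59.6 µs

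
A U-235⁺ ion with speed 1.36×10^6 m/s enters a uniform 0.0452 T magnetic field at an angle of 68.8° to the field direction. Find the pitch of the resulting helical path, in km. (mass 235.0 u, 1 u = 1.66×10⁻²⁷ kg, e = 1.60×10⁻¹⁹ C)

pitch ≈ 0.167 km

The velocity component along B is v∥ = v cos68.8° = 4.92×10^5 m/s.
The cyclotron period T = 2πm/(qB) = 3.39×10^-4 s is set by m, q, B alone.
Pitch = v∥·T = (4.92×10^5)(3.39×10^-4) = 167 m.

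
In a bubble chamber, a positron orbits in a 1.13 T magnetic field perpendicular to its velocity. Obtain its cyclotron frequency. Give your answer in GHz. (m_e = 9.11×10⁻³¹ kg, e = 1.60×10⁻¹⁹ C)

f = qB/(2πm) = (1×1.60×10^-19)(1.13) / [2π(9.11×10^-31)] = 3.16×10^10 Hz.

f ≈ 31.6 GHz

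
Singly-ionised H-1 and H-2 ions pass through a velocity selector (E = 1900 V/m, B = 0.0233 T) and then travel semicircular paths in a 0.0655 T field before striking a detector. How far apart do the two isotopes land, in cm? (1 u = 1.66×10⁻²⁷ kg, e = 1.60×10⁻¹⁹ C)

Δd ≈ 2.58 cm

Both emerge at v = E/B₁ = 8.15×10^4 m/s.
r = mv/(qB₂), so r₁ = 0.0129 m and r₂ = 0.0258 m, giving Δr = 0.0129 m.
After a semicircle each ion lands a diameter 2r from the entry slit, so the separation is 2Δr = 0.0258 m.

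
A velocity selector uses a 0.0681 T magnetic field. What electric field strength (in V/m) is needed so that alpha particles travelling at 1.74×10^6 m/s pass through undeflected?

qE = qvB ⇒ E = vB = (1.74×10^6)(0.0681) = 1.18×10^5 V/m.

E ≈ 1.18×10^5 V/m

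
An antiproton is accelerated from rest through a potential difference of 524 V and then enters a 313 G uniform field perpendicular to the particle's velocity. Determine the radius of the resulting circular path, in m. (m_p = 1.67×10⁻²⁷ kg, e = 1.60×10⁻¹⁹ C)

The kinetic energy gained is K = qV = (1×1.60×10^-19)(524) = 8.38×10^-17 J.
v = √(2K/m) = 3.17×10^5 m/s.
r = mv/(qB) = (1.67×10^-27)(3.17×10^5) / [(1×1.60×10^-19)(0.0313)] = 0.106 m.

r ≈ 0.106 m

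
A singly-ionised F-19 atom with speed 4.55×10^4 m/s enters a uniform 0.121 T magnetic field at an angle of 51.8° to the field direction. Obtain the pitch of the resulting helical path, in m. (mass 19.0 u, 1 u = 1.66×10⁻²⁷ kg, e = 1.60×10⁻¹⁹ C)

pitch ≈ 0.288 m

The velocity component along B is v∥ = v cos51.8° = 2.81×10^4 m/s.
The cyclotron period T = 2πm/(qB) = 1.02×10^-5 s is set by m, q, B alone.
Pitch = v∥·T = (2.81×10^4)(1.02×10^-5) = 0.288 m.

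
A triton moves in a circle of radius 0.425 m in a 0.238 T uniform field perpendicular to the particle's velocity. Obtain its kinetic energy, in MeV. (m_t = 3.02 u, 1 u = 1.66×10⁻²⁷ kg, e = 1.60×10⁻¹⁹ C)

v = qBr/m = (1×1.60×10^-19)(0.238)(0.425) / (5.01×10^-27) = 3.23×10^6 m/s.
K = ½mv² = 0.5·(5.01×10^-27)·(3.23×10^6)² = 2.61×10^-14 J = 0.163 MeV.

K ≈ 0.163 MeV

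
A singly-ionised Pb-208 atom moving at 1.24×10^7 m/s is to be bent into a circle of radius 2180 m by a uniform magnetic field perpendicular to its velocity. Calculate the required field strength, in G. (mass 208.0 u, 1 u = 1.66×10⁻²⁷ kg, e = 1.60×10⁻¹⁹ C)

qvB = mv²/r gives B = mv/(qr).
B = (3.45×10^-25)(1.24×10^7) / [(1×1.60×10^-19)(2180)] = 0.0123 T.

B ≈ 123 G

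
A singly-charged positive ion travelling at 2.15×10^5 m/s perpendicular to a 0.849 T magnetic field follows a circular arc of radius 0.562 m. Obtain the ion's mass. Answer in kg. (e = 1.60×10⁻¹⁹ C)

m ≈ 3.55×10^-25 kg

qvB = mv²/r ⇒ m = qBr/v.
m = (1×1.60×10^-19)(0.849)(0.562) / (2.15×10^5) = 3.55×10^-25 kg.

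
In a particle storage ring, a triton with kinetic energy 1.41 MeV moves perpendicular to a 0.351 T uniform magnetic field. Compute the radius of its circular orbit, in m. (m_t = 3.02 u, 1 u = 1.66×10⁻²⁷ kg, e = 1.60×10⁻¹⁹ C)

Convert the energy: K = 1.41 MeV = 2.26×10^-13 J.
v = √(2K/m) = √(2·2.26×10^-13/5.01×10^-27) = 9.49×10^6 m/s.
r = mv/(qB) = (5.01×10^-27)(9.49×10^6) / [(1×1.60×10^-19)(0.351)] = 0.847 m.

r ≈ 0.847 m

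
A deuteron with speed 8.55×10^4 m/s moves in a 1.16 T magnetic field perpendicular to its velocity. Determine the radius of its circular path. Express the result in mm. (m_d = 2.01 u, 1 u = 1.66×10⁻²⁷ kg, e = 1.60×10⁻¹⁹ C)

r ≈ 1.54 mm

The magnetic force provides the centripetal force: qvB = mv²/r, so r = mv/(qB).
r = (3.34×10^-27 kg)(8.55×10^4 m/s) / [(1×1.60×10^-19 C)(1.16 T)] = 1.54×10^-3 m.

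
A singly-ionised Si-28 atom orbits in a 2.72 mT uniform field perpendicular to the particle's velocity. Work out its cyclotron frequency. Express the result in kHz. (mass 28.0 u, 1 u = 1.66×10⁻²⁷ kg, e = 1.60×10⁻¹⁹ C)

f = qB/(2πm) = (1×1.60×10^-19)(2.72×10^-3) / [2π(4.65×10^-26)] = 1490 Hz.

f ≈ 1.49 kHz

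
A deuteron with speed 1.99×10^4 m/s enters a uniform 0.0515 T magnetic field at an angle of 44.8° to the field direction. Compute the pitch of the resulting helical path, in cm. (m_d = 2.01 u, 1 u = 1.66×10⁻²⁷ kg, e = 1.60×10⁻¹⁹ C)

pitch ≈ 3.59 cm

The velocity component along B is v∥ = v cos44.8° = 1.41×10^4 m/s.
The cyclotron period T = 2πm/(qB) = 2.54×10^-6 s is set by m, q, B alone.
Pitch = v∥·T = (1.41×10^4)(2.54×10^-6) = 0.0359 m.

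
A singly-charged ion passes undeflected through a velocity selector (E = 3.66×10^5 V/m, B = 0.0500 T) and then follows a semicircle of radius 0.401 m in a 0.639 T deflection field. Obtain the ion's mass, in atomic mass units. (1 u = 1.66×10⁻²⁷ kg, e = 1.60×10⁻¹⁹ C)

v = E/B₁ = 7.32×10^6 m/s.
From r = mv/(qB₂), m = qB₂r/v = (1×1.60×10^-19)(0.639)(0.401) / (7.32×10^6) = 5.60×10^-27 kg.
In atomic mass units: m = 5.60×10^-27 / 1.66×10^-27 = 3.37 u.

m ≈ 3.37 u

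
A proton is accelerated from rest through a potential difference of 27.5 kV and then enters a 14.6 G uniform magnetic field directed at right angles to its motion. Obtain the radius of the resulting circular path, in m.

The kinetic energy gained is K = qV = (1×1.60×10^-19)(2.75×10^4) = 4.40×10^-15 J.
v = √(2K/m) = 2.30×10^6 m/s.
r = mv/(qB) = (1.67×10^-27)(2.30×10^6) / [(1×1.60×10^-19)(1.46×10^-3)] = 16.4 m.

r ≈ 16.4 m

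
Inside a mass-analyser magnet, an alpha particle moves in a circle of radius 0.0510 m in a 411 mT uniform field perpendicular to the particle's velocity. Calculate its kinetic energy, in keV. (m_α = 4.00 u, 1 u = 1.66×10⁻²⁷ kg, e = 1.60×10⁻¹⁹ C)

v = qBr/m = (2×1.60×10^-19)(0.411)(0.0510) / (6.64×10^-27) = 1.01×10^6 m/s.
K = ½mv² = 0.5·(6.64×10^-27)·(1.01×10^6)² = 3.39×10^-15 J = 21.2 keV.

K ≈ 21.2 keV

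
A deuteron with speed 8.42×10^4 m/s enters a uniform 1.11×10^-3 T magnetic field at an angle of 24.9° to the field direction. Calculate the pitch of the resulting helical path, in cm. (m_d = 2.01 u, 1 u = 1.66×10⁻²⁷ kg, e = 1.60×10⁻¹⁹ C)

pitch ≈ 902 cm

The velocity component along B is v∥ = v cos24.9° = 7.64×10^4 m/s.
The cyclotron period T = 2πm/(qB) = 1.18×10^-4 s is set by m, q, B alone.
Pitch = v∥·T = (7.64×10^4)(1.18×10^-4) = 9.02 m.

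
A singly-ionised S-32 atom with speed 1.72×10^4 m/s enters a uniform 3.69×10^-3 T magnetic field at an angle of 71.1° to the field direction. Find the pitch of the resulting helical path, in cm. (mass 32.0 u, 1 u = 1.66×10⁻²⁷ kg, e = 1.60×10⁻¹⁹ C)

The velocity component along B is v∥ = v cos71.1° = 5570 m/s.
The cyclotron period T = 2πm/(qB) = 5.65×10^-4 s is set by m, q, B alone.
Pitch = v∥·T = (5570)(5.65×10^-4) = 3.15 m.

pitch ≈ 315 cm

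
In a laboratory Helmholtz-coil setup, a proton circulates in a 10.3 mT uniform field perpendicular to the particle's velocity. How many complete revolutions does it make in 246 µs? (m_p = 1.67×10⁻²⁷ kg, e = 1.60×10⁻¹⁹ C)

N = 38

T = 2πm/(qB) = 2π(1.67×10^-27) / [(1×1.60×10^-19)(0.0103)] = 6.3671×10^-6 s.
N = t/T = 2.46×10^-4 / 6.3671×10^-6 ≈ 38.64, so 38 complete revolutions.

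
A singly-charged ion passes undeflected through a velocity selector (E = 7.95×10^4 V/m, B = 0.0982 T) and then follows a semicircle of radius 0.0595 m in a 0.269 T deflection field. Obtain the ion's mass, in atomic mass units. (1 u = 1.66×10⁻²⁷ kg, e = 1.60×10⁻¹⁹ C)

v = E/B₁ = 8.10×10^5 m/s.
From r = mv/(qB₂), m = qB₂r/v = (1×1.60×10^-19)(0.269)(0.0595) / (8.10×10^5) = 3.16×10^-27 kg.
In atomic mass units: m = 3.16×10^-27 / 1.66×10^-27 = 1.91 u.

m ≈ 1.91 u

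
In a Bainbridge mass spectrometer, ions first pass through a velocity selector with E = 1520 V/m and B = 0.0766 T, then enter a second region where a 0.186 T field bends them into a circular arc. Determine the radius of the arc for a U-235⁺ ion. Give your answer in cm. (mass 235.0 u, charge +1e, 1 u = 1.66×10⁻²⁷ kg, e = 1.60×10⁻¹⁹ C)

The selector passes v = E/B = 1520/0.0766 = 1.98×10^4 m/s.
In the deflection region, r = mv/(qB₂) = (3.90×10^-25)(1.98×10^4) / [(1×1.60×10^-19)(0.186)] = 0.260 m.

r ≈ 26.0 cm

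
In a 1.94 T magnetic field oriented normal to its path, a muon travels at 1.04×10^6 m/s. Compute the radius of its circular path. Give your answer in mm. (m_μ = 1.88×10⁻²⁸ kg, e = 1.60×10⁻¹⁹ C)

The magnetic force provides the centripetal force: qvB = mv²/r, so r = mv/(qB).
r = (1.88×10^-28 kg)(1.04×10^6 m/s) / [(1×1.60×10^-19 C)(1.94 T)] = 6.30×10^-4 m.

r ≈ 0.630 mm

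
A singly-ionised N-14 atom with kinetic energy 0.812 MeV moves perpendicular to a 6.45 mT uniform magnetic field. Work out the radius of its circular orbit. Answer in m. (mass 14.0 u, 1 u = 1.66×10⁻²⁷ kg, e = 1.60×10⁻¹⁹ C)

Convert the energy: K = 0.812 MeV = 1.30×10^-13 J.
v = √(2K/m) = √(2·1.30×10^-13/2.32×10^-26) = 3.34×10^6 m/s.
r = mv/(qB) = (2.32×10^-26)(3.34×10^6) / [(1×1.60×10^-19)(6.45×10^-3)] = 75.3 m.

r ≈ 75.3 m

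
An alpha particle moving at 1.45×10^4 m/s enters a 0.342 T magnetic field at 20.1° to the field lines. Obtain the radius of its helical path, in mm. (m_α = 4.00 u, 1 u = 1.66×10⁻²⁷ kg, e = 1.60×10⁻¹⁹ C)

r ≈ 0.302 mm

Only the perpendicular component v⊥ = v sin20.1° = 4980 m/s is bent by the field.
r = m v⊥ /(qB) = (6.64×10^-27)(4980) / [(2×1.60×10^-19)(0.342)] = 3.02×10^-4 m.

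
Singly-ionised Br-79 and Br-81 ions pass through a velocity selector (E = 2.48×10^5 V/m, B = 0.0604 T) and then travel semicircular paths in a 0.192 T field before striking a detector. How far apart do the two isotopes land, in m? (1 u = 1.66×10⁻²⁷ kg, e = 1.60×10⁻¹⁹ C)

Δd ≈ 0.887 m

Both emerge at v = E/B₁ = 4.11×10^6 m/s.
r = mv/(qB₂), so r₁ = 17.528 m and r₂ = 17.972 m, giving Δr = 0.444 m.
After a semicircle each ion lands a diameter 2r from the entry slit, so the separation is 2Δr = 0.887 m.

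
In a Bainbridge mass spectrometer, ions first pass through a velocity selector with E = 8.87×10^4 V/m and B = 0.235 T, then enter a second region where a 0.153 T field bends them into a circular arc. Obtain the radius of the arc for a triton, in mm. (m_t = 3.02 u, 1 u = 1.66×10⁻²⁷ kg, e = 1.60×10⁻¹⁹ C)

The selector passes v = E/B = 8.87×10^4/0.235 = 3.77×10^5 m/s.
In the deflection region, r = mv/(qB₂) = (5.01×10^-27)(3.77×10^5) / [(1×1.60×10^-19)(0.153)] = 0.0773 m.

r ≈ 77.3 mm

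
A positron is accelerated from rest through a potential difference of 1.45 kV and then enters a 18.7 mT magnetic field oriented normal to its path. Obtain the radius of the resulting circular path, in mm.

r ≈ 6.87 mm

The kinetic energy gained is K = qV = (1×1.60×10^-19)(1450) = 2.32×10^-16 J.
v = √(2K/m) = 2.26×10^7 m/s.
r = mv/(qB) = (9.11×10^-31)(2.26×10^7) / [(1×1.60×10^-19)(0.0187)] = 6.87×10^-3 m.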